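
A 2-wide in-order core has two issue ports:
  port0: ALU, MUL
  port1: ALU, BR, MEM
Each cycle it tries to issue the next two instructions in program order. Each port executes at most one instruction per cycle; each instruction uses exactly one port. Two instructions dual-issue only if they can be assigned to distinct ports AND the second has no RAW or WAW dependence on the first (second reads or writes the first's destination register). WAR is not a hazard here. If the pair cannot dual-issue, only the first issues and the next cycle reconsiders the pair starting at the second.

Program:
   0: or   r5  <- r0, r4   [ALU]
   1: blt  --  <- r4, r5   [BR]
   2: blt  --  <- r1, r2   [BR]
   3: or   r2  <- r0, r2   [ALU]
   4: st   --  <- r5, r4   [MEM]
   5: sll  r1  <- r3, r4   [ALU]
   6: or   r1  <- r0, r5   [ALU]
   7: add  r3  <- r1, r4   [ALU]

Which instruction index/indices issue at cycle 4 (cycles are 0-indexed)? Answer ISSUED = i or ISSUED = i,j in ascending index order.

t=0 i0:or.ALU ; RAW r5
t=1 i1:blt.BR ; no-port BR/BR
t=2 i2+i3:blt.BR/or.ALU ; 2-wide
t=3 i4+i5:st.MEM/sll.ALU ; 2-wide
t=4 i6:or.ALU ; RAW r1
t=5 i7:add.ALU ; tail

ISSUED = 6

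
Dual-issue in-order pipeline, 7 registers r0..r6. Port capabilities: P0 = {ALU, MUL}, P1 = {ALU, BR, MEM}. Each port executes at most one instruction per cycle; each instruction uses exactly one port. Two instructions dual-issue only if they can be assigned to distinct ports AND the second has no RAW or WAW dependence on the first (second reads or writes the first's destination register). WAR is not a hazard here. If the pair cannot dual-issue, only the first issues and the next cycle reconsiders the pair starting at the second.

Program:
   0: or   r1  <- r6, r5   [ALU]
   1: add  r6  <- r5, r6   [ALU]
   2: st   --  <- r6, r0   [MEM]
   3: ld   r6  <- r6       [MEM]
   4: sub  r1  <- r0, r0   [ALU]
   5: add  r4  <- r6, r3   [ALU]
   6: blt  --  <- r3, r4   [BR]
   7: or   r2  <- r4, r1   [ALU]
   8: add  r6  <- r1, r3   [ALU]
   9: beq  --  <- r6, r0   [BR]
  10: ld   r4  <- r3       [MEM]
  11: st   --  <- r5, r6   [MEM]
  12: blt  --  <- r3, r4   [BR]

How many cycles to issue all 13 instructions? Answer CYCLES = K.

c0: i0+i1 or+add  dual
c1: i2 st  no-port MEM/MEM
c2: i3+i4 ld+sub  dual
c3: i5 add  RAW r4
c4: i6+i7 blt+or  dual
c5: i8 add  RAW r6
c6: i9 beq  no-port BR/MEM
c7: i10 ld  no-port MEM/MEM
c8: i11 st  no-port MEM/BR
c9: i12 blt  tail

CYCLES = 10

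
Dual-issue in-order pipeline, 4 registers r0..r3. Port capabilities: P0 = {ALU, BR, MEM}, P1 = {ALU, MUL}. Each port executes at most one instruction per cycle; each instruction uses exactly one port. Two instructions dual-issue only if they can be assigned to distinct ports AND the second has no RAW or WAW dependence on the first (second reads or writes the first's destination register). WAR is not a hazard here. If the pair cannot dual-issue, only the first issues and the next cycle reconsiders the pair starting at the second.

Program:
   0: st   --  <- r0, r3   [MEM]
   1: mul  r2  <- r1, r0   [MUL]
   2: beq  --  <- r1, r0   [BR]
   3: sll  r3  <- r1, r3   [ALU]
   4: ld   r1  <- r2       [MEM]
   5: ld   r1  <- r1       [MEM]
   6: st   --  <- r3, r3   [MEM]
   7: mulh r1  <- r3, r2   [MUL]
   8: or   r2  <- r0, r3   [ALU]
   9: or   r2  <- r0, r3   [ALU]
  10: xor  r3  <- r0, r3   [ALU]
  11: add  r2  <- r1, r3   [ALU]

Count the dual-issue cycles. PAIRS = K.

0. st mul @i0,i1  | pair
1. beq sll @i2,i3  | pair
2. ld @i4  | no-port MEM/MEM
3. ld @i5  | no-port MEM/MEM
4. st mulh @i6,i7  | pair
5. or @i8  | WAW r2
6. or xor @i9,i10  | pair
7. add @i11  | tail

PAIRS = 4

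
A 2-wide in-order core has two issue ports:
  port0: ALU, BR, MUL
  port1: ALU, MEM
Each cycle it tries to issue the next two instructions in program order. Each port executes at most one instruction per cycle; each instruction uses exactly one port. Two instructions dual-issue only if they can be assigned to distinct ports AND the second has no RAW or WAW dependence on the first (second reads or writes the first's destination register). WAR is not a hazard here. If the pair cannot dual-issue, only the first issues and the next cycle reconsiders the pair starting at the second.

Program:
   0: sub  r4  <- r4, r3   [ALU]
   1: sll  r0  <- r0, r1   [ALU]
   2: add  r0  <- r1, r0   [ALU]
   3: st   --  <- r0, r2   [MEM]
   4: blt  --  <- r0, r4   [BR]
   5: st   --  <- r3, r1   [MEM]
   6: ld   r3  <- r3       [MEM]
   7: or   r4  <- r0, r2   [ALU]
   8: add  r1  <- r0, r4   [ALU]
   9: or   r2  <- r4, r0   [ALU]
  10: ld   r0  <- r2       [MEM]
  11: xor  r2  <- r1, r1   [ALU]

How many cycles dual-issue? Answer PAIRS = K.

PAIRS = 5

c0: i0/i1 sub;sll  2-wide
c1: i2 add  RAW r0
c2: i3/i4 st;blt  2-wide
c3: i5 st  no-port MEM/MEM
c4: i6/i7 ld;or  2-wide
c5: i8/i9 add;or  2-wide
c6: i10/i11 ld;xor  2-wide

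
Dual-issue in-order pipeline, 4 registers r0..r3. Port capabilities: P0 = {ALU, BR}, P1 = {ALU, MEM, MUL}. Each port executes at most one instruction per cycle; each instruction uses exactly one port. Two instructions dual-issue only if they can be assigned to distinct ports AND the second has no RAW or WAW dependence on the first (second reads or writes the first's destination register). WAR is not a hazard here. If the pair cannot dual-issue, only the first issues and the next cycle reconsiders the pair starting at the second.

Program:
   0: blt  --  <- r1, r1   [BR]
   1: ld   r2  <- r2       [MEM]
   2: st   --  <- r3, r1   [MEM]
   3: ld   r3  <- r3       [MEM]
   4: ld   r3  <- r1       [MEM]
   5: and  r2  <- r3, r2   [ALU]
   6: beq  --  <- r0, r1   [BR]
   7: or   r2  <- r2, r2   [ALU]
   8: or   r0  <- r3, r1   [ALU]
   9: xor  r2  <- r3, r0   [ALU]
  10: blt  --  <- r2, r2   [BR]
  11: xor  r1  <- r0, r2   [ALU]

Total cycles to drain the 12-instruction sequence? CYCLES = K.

CYCLES = 8

c0: i0+i1 blt ld  2-wide
c1: i2 st  no-port MEM/MEM
c2: i3 ld  no-port MEM/MEM
c3: i4 ld  RAW r3
c4: i5+i6 and beq  2-wide
c5: i7+i8 or or  2-wide
c6: i9 xor  RAW r2
c7: i10+i11 blt xor  2-wide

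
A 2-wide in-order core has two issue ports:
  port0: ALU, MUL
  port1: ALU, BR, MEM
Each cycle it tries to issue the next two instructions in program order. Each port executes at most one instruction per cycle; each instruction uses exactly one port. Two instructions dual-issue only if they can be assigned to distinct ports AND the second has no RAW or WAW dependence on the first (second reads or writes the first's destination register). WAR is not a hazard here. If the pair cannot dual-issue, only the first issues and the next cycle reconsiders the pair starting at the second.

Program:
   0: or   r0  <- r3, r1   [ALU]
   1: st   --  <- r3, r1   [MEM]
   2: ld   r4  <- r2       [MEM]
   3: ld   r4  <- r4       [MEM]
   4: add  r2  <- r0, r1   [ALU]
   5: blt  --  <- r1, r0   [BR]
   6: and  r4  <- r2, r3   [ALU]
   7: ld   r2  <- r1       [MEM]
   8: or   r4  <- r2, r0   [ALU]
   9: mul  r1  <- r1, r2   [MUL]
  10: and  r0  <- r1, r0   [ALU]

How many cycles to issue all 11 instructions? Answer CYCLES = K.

c0: i0/i1 or st  dual
c1: i2 ld  no-port MEM/MEM
c2: i3/i4 ld add  dual
c3: i5/i6 blt and  dual
c4: i7 ld  RAW r2
c5: i8/i9 or mul  dual
c6: i10 and  tail

CYCLES = 7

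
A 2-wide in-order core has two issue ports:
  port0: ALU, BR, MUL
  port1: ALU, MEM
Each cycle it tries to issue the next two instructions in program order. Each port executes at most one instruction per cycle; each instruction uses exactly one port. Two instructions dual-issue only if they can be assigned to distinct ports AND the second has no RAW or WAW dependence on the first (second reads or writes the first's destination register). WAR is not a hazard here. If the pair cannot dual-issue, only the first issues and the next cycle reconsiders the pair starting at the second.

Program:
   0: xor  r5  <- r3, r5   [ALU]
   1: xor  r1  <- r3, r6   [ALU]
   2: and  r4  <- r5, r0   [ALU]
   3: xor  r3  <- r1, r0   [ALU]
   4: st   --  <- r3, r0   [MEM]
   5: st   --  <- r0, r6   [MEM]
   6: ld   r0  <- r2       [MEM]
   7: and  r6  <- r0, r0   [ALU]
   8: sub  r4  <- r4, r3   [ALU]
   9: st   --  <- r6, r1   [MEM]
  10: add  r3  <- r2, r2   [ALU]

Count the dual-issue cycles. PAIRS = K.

PAIRS = 4

c0: i0,i1 xor.ALU;xor.ALU  dual
c1: i2,i3 and.ALU;xor.ALU  dual
c2: i4 st.MEM  no-port MEM/MEM
c3: i5 st.MEM  no-port MEM/MEM
c4: i6 ld.MEM  RAW r0
c5: i7,i8 and.ALU;sub.ALU  dual
c6: i9,i10 st.MEM;add.ALU  dual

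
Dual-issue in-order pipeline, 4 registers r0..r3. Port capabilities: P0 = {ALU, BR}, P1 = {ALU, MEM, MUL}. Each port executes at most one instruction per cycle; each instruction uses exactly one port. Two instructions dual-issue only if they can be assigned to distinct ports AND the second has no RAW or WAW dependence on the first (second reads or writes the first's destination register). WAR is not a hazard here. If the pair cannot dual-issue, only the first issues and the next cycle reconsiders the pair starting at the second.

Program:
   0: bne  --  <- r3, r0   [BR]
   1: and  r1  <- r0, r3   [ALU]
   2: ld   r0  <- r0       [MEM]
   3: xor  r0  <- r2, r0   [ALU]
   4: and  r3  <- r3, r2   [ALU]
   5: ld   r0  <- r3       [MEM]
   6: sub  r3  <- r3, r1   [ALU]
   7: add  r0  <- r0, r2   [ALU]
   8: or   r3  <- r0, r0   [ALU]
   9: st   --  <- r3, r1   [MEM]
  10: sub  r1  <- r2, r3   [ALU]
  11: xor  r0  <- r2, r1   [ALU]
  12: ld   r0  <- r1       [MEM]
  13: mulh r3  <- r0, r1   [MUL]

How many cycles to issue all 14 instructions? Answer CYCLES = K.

0. bne.BR and.ALU @i0&i1  | 2-wide
1. ld.MEM @i2  | RAW+WAW r0
2. xor.ALU and.ALU @i3&i4  | 2-wide
3. ld.MEM sub.ALU @i5&i6  | 2-wide
4. add.ALU @i7  | RAW r0
5. or.ALU @i8  | RAW r3
6. st.MEM sub.ALU @i9&i10  | 2-wide
7. xor.ALU @i11  | WAW r0
8. ld.MEM @i12  | no-port MEM/MUL
9. mulh.MUL @i13  | tail

CYCLES = 10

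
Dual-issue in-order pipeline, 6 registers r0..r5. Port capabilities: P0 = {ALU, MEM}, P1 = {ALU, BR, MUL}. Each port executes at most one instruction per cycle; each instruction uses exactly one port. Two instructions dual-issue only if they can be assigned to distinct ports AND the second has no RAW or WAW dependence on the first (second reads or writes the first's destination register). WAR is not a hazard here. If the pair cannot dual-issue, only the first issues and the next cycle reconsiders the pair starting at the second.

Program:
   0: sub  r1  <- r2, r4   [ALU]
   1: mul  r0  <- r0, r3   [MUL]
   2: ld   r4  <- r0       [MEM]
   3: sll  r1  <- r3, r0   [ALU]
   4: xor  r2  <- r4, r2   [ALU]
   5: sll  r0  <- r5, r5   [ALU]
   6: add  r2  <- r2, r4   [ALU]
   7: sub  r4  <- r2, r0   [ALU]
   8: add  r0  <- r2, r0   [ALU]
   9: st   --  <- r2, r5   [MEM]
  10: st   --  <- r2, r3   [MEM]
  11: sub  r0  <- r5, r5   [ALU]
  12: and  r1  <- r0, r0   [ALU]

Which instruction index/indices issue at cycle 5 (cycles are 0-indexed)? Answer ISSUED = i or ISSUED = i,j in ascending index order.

[0] i0/i1  sub.ALU mul.MUL  -- pair
[1] i2/i3  ld.MEM sll.ALU  -- pair
[2] i4/i5  xor.ALU sll.ALU  -- pair
[3] i6  add.ALU  -- RAW r2
[4] i7/i8  sub.ALU add.ALU  -- pair
[5] i9  st.MEM  -- no-port MEM/MEM
[6] i10/i11  st.MEM sub.ALU  -- pair
[7] i12  and.ALU  -- tail

ISSUED = 9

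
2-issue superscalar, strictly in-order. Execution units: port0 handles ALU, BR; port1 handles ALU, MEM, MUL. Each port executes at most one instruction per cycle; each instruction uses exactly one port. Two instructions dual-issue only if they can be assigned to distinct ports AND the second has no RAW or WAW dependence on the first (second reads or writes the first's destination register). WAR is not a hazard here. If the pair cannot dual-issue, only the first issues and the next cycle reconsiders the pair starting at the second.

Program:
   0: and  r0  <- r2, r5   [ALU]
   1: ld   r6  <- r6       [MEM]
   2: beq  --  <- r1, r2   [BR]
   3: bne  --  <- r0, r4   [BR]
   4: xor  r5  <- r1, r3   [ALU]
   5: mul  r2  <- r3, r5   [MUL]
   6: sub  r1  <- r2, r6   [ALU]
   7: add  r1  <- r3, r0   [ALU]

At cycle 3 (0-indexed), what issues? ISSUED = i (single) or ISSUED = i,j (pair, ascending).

c0: i0,i1 and.ALU+ld.MEM  dual
c1: i2 beq.BR  no-port BR/BR
c2: i3,i4 bne.BR+xor.ALU  dual
c3: i5 mul.MUL  RAW r2
c4: i6 sub.ALU  WAW r1
c5: i7 add.ALU  tail

ISSUED = 5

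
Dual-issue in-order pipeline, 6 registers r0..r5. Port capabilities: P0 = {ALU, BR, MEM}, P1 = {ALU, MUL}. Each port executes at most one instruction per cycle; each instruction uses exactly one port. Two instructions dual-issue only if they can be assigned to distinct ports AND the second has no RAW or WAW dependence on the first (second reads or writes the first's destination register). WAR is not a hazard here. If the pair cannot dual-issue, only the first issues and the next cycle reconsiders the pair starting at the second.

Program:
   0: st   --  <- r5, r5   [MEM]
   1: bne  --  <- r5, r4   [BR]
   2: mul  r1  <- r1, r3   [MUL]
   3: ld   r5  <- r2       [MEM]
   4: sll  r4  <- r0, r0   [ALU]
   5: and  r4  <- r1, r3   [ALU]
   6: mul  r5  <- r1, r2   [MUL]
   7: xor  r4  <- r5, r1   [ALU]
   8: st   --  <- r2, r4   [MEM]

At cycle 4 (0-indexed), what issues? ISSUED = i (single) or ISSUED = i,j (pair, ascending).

c0: i0 st  no-port MEM/BR
c1: i1/i2 bne mul  pair
c2: i3/i4 ld sll  pair
c3: i5/i6 and mul  pair
c4: i7 xor  RAW r4
c5: i8 st  tail

ISSUED = 7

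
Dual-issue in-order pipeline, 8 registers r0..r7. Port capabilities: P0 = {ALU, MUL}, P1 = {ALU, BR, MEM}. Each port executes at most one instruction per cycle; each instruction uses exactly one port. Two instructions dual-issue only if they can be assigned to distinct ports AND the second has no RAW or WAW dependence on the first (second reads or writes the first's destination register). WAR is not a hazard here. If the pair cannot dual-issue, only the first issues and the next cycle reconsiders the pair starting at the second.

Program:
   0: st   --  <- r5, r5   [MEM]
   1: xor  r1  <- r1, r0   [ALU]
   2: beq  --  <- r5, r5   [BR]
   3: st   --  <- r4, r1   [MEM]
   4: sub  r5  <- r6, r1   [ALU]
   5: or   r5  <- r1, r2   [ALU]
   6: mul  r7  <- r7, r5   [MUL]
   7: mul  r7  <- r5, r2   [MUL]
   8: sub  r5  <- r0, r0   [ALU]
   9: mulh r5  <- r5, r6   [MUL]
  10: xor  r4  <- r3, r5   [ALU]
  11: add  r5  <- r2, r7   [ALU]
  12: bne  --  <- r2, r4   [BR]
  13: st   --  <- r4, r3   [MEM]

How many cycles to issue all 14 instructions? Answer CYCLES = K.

t=0 i0,i1:st.MEM/xor.ALU ; pair
t=1 i2:beq.BR ; no-port BR/MEM
t=2 i3,i4:st.MEM/sub.ALU ; pair
t=3 i5:or.ALU ; RAW r5
t=4 i6:mul.MUL ; no-port MUL/MUL
t=5 i7,i8:mul.MUL/sub.ALU ; pair
t=6 i9:mulh.MUL ; RAW r5
t=7 i10,i11:xor.ALU/add.ALU ; pair
t=8 i12:bne.BR ; no-port BR/MEM
t=9 i13:st.MEM ; tail

CYCLES = 10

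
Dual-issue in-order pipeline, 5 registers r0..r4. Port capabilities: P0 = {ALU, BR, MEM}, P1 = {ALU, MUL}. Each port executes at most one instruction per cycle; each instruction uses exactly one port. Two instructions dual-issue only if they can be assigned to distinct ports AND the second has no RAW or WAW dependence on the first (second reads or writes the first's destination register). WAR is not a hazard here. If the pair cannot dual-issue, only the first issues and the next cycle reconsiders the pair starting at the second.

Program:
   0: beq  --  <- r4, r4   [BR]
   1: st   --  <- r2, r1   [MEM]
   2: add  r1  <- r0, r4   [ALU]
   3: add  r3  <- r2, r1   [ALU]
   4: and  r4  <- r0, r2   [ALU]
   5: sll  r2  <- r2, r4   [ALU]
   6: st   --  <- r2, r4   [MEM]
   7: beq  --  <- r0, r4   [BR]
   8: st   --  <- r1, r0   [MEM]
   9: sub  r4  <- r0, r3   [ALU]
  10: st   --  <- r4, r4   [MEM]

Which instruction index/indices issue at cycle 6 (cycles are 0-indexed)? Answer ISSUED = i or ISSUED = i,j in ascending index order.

#0 head=0: beq.BR i0 no-port BR/MEM
#1 head=1: st.MEM/add.ALU i1+i2 dual
#2 head=3: add.ALU/and.ALU i3+i4 dual
#3 head=5: sll.ALU i5 RAW r2
#4 head=6: st.MEM i6 no-port MEM/BR
#5 head=7: beq.BR i7 no-port BR/MEM
#6 head=8: st.MEM/sub.ALU i8+i9 dual
#7 head=10: st.MEM i10 tail

ISSUED = 8,9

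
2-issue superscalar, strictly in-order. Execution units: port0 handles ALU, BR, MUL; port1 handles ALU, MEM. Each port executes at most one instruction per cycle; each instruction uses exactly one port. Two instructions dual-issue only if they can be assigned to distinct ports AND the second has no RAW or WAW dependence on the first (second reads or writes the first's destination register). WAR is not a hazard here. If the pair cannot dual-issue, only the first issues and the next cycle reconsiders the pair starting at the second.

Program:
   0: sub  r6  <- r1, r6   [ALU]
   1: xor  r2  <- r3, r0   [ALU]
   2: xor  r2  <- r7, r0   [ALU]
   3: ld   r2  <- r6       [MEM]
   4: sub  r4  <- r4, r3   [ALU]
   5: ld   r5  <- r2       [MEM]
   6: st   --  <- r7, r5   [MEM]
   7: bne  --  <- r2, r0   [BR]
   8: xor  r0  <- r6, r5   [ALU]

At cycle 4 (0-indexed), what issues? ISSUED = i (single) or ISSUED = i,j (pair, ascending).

c0: i0,i1 sub xor  dual
c1: i2 xor  WAW r2
c2: i3,i4 ld sub  dual
c3: i5 ld  no-port MEM/MEM
c4: i6,i7 st bne  dual
c5: i8 xor  tail

ISSUED = 6,7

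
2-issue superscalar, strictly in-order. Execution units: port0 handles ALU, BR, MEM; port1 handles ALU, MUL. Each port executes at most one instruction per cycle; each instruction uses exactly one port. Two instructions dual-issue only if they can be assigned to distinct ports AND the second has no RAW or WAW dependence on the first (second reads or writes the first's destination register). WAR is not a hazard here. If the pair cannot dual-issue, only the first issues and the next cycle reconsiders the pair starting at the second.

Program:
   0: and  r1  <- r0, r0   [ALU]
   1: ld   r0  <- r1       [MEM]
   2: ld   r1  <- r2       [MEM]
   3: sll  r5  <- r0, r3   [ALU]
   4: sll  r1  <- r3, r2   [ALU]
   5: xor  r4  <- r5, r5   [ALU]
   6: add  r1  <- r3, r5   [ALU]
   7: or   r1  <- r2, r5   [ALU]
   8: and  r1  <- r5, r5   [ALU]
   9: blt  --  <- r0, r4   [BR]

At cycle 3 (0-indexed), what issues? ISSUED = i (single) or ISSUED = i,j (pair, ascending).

ISSUED = 4,5

  cy0 -> i0 (and) RAW r1
  cy1 -> i1 (ld) no-port MEM/MEM
  cy2 -> i2+i3 (ld/sll) 2-wide
  cy3 -> i4+i5 (sll/xor) 2-wide
  cy4 -> i6 (add) WAW r1
  cy5 -> i7 (or) WAW r1
  cy6 -> i8+i9 (and/blt) 2-wide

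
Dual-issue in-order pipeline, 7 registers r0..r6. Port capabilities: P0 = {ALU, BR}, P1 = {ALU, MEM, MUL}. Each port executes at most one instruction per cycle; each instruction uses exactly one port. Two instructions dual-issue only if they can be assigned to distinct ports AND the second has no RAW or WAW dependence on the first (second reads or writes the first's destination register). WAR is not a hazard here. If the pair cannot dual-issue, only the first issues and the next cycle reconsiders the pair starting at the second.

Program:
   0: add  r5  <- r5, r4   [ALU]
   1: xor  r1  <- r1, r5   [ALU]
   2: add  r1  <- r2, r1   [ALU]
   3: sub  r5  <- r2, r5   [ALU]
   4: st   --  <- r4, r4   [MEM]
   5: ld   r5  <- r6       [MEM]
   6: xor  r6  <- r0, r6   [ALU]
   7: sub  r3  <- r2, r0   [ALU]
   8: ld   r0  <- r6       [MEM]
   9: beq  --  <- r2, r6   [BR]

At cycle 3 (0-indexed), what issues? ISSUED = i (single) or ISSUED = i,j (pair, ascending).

ISSUED = 4

#0 head=0: add i0 RAW r5
#1 head=1: xor i1 RAW+WAW r1
#2 head=2: add;sub i2+i3 pair
#3 head=4: st i4 no-port MEM/MEM
#4 head=5: ld;xor i5+i6 pair
#5 head=7: sub;ld i7+i8 pair
#6 head=9: beq i9 tail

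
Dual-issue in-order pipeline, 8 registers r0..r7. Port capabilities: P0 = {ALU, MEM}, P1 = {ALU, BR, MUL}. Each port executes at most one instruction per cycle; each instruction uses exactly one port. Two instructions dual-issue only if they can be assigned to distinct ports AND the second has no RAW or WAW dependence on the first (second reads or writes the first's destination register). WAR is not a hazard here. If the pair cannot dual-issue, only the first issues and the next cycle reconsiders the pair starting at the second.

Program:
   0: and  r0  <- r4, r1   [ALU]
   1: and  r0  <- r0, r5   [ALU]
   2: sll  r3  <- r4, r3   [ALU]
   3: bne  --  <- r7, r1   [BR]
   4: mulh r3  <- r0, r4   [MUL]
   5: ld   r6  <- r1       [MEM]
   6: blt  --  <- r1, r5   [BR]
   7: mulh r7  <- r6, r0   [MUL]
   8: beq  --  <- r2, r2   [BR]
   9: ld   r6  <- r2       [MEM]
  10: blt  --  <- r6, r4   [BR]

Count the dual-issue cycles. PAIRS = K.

PAIRS = 3

[0] i0  and  -- RAW+WAW r0
[1] i1/i2  and;sll  -- pair
[2] i3  bne  -- no-port BR/MUL
[3] i4/i5  mulh;ld  -- pair
[4] i6  blt  -- no-port BR/MUL
[5] i7  mulh  -- no-port MUL/BR
[6] i8/i9  beq;ld  -- pair
[7] i10  blt  -- tail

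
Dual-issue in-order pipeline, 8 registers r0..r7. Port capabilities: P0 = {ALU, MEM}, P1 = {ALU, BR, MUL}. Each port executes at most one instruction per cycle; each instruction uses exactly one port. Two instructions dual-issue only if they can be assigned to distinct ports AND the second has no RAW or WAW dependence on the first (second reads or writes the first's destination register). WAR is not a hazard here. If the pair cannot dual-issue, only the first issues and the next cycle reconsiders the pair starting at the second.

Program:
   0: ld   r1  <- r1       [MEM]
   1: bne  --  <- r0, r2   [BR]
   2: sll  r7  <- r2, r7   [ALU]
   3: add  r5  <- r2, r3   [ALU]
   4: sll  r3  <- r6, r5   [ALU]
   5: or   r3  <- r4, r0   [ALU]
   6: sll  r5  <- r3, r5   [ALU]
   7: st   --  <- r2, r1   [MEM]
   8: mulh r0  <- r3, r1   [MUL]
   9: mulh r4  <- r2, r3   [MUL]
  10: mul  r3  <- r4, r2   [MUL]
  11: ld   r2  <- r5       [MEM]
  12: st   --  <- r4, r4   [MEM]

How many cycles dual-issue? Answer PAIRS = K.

PAIRS = 4

0. ld bne @i0/i1  | pair
1. sll add @i2/i3  | pair
2. sll @i4  | WAW r3
3. or @i5  | RAW r3
4. sll st @i6/i7  | pair
5. mulh @i8  | no-port MUL/MUL
6. mulh @i9  | no-port MUL/MUL
7. mul ld @i10/i11  | pair
8. st @i12  | tail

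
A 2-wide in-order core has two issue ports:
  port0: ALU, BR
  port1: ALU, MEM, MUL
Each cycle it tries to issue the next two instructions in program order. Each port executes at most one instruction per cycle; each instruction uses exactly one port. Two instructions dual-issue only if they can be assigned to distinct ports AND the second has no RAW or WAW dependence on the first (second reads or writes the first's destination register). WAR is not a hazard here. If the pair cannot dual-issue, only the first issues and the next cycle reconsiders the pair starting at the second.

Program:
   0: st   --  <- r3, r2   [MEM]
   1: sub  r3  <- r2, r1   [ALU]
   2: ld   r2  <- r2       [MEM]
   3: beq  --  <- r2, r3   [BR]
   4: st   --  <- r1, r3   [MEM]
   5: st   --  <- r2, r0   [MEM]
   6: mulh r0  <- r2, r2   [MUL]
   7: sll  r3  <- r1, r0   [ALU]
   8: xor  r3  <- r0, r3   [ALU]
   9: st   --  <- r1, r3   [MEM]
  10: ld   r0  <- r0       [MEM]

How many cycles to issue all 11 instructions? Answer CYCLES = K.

CYCLES = 9

0. st/sub @i0+i1  | pair
1. ld @i2  | RAW r2
2. beq/st @i3+i4  | pair
3. st @i5  | no-port MEM/MUL
4. mulh @i6  | RAW r0
5. sll @i7  | RAW+WAW r3
6. xor @i8  | RAW r3
7. st @i9  | no-port MEM/MEM
8. ld @i10  | tail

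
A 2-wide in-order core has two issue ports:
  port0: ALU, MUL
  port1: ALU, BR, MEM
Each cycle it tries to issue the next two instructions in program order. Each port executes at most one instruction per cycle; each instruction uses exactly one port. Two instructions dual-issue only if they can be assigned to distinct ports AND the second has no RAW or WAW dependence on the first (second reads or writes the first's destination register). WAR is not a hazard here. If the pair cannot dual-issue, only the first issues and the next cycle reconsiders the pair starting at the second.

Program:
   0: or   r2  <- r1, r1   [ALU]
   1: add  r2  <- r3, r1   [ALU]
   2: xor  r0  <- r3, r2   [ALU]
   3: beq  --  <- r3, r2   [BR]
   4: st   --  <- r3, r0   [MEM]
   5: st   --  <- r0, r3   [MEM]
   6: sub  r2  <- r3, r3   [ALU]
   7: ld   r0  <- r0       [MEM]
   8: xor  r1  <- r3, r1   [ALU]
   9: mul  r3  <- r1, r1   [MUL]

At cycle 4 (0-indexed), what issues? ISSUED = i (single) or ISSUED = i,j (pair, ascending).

0. or @i0  | WAW r2
1. add @i1  | RAW r2
2. xor;beq @i2+i3  | pair
3. st @i4  | no-port MEM/MEM
4. st;sub @i5+i6  | pair
5. ld;xor @i7+i8  | pair
6. mul @i9  | tail

ISSUED = 5,6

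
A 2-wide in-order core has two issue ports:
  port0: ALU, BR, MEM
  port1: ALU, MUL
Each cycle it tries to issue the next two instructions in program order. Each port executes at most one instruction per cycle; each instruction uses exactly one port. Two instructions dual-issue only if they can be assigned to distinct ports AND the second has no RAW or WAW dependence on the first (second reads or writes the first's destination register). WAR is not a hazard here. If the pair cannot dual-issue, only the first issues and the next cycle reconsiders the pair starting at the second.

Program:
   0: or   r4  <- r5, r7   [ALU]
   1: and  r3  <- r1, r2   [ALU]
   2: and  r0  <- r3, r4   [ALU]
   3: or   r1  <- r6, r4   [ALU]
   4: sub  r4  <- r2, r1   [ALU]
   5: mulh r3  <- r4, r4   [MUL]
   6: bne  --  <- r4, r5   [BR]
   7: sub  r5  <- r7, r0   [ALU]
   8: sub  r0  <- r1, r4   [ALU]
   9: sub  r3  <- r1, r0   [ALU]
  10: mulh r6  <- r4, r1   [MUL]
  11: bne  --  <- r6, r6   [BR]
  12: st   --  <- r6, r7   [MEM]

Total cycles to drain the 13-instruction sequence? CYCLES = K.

c0: i0&i1 or and  dual
c1: i2&i3 and or  dual
c2: i4 sub  RAW r4
c3: i5&i6 mulh bne  dual
c4: i7&i8 sub sub  dual
c5: i9&i10 sub mulh  dual
c6: i11 bne  no-port BR/MEM
c7: i12 st  tail

CYCLES = 8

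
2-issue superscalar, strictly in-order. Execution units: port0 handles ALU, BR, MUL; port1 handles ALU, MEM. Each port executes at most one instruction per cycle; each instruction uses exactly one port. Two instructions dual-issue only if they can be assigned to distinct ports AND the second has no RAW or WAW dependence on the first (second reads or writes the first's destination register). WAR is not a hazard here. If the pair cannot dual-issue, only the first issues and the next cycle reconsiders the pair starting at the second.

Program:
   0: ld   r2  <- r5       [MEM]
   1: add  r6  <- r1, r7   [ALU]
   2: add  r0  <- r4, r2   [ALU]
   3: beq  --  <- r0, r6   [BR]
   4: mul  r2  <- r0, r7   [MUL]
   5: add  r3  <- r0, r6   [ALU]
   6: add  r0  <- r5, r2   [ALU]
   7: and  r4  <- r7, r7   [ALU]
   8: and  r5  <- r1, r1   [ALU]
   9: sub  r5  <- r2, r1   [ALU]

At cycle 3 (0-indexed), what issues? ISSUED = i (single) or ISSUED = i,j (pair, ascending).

  cy0 -> i0/i1 (ld;add) 2-wide
  cy1 -> i2 (add) RAW r0
  cy2 -> i3 (beq) no-port BR/MUL
  cy3 -> i4/i5 (mul;add) 2-wide
  cy4 -> i6/i7 (add;and) 2-wide
  cy5 -> i8 (and) WAW r5
  cy6 -> i9 (sub) tail

ISSUED = 4,5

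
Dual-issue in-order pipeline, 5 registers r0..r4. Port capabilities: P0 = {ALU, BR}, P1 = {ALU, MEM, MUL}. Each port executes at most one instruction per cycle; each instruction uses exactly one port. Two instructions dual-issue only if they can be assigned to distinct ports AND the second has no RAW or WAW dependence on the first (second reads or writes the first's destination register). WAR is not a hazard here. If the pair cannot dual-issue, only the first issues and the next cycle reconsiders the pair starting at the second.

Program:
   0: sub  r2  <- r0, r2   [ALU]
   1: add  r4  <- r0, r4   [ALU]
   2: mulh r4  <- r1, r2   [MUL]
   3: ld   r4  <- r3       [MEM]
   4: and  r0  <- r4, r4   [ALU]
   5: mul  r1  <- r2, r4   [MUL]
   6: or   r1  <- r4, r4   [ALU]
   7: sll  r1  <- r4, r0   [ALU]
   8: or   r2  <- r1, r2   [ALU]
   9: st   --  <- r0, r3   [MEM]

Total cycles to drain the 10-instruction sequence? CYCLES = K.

CYCLES = 7

c0: i0+i1 sub.ALU+add.ALU  2-wide
c1: i2 mulh.MUL  no-port MUL/MEM
c2: i3 ld.MEM  RAW r4
c3: i4+i5 and.ALU+mul.MUL  2-wide
c4: i6 or.ALU  WAW r1
c5: i7 sll.ALU  RAW r1
c6: i8+i9 or.ALU+st.MEM  2-wide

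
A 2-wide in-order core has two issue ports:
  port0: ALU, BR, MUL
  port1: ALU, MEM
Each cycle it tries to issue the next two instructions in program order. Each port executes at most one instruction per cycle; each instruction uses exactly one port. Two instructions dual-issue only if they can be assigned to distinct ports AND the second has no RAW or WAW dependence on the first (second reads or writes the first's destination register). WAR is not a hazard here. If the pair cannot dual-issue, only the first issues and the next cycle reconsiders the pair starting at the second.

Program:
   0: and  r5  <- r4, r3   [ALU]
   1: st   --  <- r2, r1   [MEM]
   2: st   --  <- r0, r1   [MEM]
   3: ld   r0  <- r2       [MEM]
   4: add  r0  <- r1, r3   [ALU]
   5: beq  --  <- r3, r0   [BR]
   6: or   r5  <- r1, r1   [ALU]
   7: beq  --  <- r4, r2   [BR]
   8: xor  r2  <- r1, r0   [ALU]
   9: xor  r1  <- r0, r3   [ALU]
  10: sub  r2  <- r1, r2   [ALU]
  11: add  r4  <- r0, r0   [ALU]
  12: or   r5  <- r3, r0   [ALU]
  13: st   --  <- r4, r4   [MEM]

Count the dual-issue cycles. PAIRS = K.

c0: i0,i1 and st  2-wide
c1: i2 st  no-port MEM/MEM
c2: i3 ld  WAW r0
c3: i4 add  RAW r0
c4: i5,i6 beq or  2-wide
c5: i7,i8 beq xor  2-wide
c6: i9 xor  RAW r1
c7: i10,i11 sub add  2-wide
c8: i12,i13 or st  2-wide

PAIRS = 5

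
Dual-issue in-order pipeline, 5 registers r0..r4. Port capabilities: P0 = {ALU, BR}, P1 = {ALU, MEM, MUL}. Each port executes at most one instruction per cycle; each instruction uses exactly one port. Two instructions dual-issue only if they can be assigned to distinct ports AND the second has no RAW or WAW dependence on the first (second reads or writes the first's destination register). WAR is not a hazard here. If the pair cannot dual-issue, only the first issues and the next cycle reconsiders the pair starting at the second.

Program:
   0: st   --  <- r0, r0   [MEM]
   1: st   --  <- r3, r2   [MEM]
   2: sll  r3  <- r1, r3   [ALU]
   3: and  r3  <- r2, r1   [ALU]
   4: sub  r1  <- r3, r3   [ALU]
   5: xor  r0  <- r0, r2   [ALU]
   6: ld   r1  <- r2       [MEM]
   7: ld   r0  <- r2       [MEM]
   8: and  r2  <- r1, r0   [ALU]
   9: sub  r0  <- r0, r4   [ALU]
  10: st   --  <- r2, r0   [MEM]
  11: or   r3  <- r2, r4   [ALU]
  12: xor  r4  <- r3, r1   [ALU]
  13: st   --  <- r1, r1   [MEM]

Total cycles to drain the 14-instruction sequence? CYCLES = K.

[0] i0  st.MEM  -- no-port MEM/MEM
[1] i1&i2  st.MEM;sll.ALU  -- 2-wide
[2] i3  and.ALU  -- RAW r3
[3] i4&i5  sub.ALU;xor.ALU  -- 2-wide
[4] i6  ld.MEM  -- no-port MEM/MEM
[5] i7  ld.MEM  -- RAW r0
[6] i8&i9  and.ALU;sub.ALU  -- 2-wide
[7] i10&i11  st.MEM;or.ALU  -- 2-wide
[8] i12&i13  xor.ALU;st.MEM  -- 2-wide

CYCLES = 9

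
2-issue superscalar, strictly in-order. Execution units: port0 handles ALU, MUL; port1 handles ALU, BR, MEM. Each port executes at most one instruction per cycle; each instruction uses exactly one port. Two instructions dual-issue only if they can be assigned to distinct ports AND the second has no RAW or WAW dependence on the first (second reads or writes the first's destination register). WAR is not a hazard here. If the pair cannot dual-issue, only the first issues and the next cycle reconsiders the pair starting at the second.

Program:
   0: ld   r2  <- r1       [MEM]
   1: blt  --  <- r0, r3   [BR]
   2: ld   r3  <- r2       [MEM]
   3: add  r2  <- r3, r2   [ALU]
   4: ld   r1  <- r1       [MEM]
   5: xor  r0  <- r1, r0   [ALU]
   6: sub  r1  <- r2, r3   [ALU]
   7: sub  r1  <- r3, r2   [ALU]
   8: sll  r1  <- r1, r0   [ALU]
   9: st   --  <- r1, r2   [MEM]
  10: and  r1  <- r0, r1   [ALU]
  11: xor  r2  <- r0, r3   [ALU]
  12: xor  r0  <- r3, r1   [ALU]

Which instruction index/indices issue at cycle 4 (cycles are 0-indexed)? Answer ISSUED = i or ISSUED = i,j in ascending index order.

t=0 i0:ld.MEM ; no-port MEM/BR
t=1 i1:blt.BR ; no-port BR/MEM
t=2 i2:ld.MEM ; RAW r3
t=3 i3/i4:add.ALU ld.MEM ; pair
t=4 i5/i6:xor.ALU sub.ALU ; pair
t=5 i7:sub.ALU ; RAW+WAW r1
t=6 i8:sll.ALU ; RAW r1
t=7 i9/i10:st.MEM and.ALU ; pair
t=8 i11/i12:xor.ALU xor.ALU ; pair

ISSUED = 5,6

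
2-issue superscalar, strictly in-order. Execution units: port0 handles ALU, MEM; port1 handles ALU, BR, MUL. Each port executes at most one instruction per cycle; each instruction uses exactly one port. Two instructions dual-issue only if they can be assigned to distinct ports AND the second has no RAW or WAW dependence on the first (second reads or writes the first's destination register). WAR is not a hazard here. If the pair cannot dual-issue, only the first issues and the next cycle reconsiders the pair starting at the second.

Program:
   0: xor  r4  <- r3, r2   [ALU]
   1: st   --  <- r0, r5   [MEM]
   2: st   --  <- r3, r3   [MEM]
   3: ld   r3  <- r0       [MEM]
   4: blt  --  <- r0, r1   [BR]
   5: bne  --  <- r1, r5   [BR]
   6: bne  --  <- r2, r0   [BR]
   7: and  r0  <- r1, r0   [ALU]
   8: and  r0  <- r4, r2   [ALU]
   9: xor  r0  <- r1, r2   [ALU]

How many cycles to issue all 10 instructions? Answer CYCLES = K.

t=0 i0,i1:xor.ALU st.MEM ; 2-wide
t=1 i2:st.MEM ; no-port MEM/MEM
t=2 i3,i4:ld.MEM blt.BR ; 2-wide
t=3 i5:bne.BR ; no-port BR/BR
t=4 i6,i7:bne.BR and.ALU ; 2-wide
t=5 i8:and.ALU ; WAW r0
t=6 i9:xor.ALU ; tail

CYCLES = 7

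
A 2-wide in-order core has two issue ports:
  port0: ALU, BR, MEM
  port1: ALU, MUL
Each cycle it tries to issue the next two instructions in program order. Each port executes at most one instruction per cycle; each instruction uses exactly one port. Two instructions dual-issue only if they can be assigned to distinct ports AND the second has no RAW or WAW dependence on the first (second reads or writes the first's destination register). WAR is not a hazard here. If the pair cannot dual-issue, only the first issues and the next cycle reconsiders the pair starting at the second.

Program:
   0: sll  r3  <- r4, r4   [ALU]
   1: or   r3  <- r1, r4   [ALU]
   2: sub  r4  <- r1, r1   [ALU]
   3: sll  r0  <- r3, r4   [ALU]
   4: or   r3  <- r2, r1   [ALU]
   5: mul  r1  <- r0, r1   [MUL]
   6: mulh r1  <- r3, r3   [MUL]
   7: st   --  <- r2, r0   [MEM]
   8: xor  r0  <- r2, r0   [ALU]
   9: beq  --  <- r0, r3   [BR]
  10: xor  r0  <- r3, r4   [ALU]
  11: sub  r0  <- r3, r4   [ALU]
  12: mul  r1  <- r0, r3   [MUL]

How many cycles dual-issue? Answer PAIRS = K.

t=0 i0:sll ; WAW r3
t=1 i1+i2:or sub ; 2-wide
t=2 i3+i4:sll or ; 2-wide
t=3 i5:mul ; no-port MUL/MUL
t=4 i6+i7:mulh st ; 2-wide
t=5 i8:xor ; RAW r0
t=6 i9+i10:beq xor ; 2-wide
t=7 i11:sub ; RAW r0
t=8 i12:mul ; tail

PAIRS = 4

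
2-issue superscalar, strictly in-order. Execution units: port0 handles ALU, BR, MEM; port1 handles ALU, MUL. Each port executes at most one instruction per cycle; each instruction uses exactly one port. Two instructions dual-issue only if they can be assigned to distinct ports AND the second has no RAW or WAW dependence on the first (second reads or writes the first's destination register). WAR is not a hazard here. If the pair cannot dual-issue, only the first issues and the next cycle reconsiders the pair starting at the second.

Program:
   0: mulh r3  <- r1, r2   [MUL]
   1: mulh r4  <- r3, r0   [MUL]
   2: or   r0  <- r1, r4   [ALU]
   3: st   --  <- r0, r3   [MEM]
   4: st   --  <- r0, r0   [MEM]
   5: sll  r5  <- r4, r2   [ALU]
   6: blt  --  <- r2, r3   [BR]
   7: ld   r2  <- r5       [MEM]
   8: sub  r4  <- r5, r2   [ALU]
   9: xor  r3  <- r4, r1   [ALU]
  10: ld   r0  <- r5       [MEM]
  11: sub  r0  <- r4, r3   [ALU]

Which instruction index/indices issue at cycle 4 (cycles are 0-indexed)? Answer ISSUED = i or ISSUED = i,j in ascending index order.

ISSUED = 4,5

#0 head=0: mulh.MUL i0 no-port MUL/MUL
#1 head=1: mulh.MUL i1 RAW r4
#2 head=2: or.ALU i2 RAW r0
#3 head=3: st.MEM i3 no-port MEM/MEM
#4 head=4: st.MEM/sll.ALU i4+i5 pair
#5 head=6: blt.BR i6 no-port BR/MEM
#6 head=7: ld.MEM i7 RAW r2
#7 head=8: sub.ALU i8 RAW r4
#8 head=9: xor.ALU/ld.MEM i9+i10 pair
#9 head=11: sub.ALU i11 tail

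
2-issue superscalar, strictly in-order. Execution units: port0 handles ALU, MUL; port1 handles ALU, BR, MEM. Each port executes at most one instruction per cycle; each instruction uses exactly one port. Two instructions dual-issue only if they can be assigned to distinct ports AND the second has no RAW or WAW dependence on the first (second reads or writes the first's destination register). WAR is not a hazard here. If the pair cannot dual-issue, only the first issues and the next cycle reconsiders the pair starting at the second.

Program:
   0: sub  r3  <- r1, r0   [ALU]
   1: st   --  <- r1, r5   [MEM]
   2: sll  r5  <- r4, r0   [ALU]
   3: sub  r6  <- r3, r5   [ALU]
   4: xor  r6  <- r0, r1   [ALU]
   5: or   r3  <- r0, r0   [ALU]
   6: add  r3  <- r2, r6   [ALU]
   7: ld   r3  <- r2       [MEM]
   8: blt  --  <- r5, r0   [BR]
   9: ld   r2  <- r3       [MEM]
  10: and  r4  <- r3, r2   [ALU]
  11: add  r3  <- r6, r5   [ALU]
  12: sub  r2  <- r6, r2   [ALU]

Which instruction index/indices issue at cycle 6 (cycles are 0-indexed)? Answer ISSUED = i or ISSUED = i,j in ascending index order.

t=0 i0+i1:sub st ; dual
t=1 i2:sll ; RAW r5
t=2 i3:sub ; WAW r6
t=3 i4+i5:xor or ; dual
t=4 i6:add ; WAW r3
t=5 i7:ld ; no-port MEM/BR
t=6 i8:blt ; no-port BR/MEM
t=7 i9:ld ; RAW r2
t=8 i10+i11:and add ; dual
t=9 i12:sub ; tail

ISSUED = 8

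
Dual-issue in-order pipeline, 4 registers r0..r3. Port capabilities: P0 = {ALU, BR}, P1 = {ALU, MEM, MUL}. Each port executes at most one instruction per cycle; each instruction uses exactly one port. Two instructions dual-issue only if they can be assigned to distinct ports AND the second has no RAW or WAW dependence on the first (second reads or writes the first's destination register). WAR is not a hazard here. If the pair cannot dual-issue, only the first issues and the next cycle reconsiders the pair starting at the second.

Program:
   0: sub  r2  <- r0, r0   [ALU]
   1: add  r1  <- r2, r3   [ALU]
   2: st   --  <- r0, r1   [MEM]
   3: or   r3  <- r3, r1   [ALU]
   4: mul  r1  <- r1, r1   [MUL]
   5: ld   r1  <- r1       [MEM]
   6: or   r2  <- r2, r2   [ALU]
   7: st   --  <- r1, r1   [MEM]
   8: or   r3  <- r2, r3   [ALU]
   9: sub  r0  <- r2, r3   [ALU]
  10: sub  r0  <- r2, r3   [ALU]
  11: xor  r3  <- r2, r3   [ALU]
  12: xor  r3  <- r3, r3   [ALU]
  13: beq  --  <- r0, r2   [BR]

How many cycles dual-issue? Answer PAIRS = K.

0. sub @i0  | RAW r2
1. add @i1  | RAW r1
2. st or @i2/i3  | 2-wide
3. mul @i4  | no-port MUL/MEM
4. ld or @i5/i6  | 2-wide
5. st or @i7/i8  | 2-wide
6. sub @i9  | WAW r0
7. sub xor @i10/i11  | 2-wide
8. xor beq @i12/i13  | 2-wide

PAIRS = 5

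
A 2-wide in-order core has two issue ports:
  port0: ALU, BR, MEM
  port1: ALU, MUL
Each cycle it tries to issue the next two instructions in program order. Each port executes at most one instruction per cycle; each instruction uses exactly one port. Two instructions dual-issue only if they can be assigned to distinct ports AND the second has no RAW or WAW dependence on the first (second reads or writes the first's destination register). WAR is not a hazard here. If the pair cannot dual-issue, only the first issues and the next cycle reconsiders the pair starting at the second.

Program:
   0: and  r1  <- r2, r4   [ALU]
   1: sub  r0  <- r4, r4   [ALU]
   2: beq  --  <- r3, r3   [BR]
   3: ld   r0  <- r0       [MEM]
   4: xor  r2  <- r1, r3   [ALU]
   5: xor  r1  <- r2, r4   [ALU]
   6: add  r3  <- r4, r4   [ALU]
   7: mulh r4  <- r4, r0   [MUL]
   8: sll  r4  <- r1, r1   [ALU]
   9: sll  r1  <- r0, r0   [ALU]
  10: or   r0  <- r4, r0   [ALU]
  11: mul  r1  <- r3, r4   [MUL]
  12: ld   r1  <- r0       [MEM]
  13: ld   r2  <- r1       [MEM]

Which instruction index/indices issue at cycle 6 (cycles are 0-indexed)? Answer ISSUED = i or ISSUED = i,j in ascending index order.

ISSUED = 10,11

0. and/sub @i0&i1  | dual
1. beq @i2  | no-port BR/MEM
2. ld/xor @i3&i4  | dual
3. xor/add @i5&i6  | dual
4. mulh @i7  | WAW r4
5. sll/sll @i8&i9  | dual
6. or/mul @i10&i11  | dual
7. ld @i12  | no-port MEM/MEM
8. ld @i13  | tail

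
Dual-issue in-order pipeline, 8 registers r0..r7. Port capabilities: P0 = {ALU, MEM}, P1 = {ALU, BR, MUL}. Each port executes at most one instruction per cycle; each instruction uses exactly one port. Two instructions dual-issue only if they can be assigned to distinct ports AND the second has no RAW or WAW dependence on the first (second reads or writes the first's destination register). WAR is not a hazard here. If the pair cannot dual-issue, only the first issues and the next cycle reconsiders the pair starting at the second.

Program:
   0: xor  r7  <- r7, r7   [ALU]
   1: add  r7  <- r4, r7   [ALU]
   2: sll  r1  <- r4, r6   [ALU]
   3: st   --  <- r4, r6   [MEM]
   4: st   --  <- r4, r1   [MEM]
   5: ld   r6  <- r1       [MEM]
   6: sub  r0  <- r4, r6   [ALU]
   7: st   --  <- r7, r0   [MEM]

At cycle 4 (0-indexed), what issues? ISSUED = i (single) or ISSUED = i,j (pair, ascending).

ISSUED = 5

[0] i0  xor.ALU  -- RAW+WAW r7
[1] i1/i2  add.ALU+sll.ALU  -- 2-wide
[2] i3  st.MEM  -- no-port MEM/MEM
[3] i4  st.MEM  -- no-port MEM/MEM
[4] i5  ld.MEM  -- RAW r6
[5] i6  sub.ALU  -- RAW r0
[6] i7  st.MEM  -- tail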